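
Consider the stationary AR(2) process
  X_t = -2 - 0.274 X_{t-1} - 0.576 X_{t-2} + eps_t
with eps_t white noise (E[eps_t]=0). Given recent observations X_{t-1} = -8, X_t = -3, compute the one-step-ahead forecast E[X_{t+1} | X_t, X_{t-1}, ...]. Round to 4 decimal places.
E[X_{t+1} \mid \mathcal F_t] = 3.4300

For an AR(p) model X_t = c + sum_i phi_i X_{t-i} + eps_t, the
one-step-ahead conditional mean is
  E[X_{t+1} | X_t, ...] = c + sum_i phi_i X_{t+1-i}.
Substitute known values:
  E[X_{t+1} | ...] = -2 + (-0.274) * (-3) + (-0.576) * (-8)
                   = 3.4300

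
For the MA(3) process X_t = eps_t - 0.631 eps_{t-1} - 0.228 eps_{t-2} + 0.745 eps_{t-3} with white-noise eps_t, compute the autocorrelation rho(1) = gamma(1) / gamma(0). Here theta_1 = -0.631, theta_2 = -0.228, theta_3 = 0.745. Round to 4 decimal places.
\rho(1) = -0.3276

For an MA(q) process with theta_0 = 1, the autocovariance is
  gamma(k) = sigma^2 * sum_{i=0..q-k} theta_i * theta_{i+k},
and rho(k) = gamma(k) / gamma(0). Sigma^2 cancels.
  numerator   = (1)*(-0.631) + (-0.631)*(-0.228) + (-0.228)*(0.745) = -0.656992.
  denominator = (1)^2 + (-0.631)^2 + (-0.228)^2 + (0.745)^2 = 2.00517.
  rho(1) = -0.656992 / 2.00517 = -0.3276.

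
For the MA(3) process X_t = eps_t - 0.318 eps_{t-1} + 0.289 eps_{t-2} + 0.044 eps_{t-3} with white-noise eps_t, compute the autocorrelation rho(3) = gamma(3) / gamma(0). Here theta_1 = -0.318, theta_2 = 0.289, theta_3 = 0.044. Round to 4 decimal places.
\rho(3) = 0.0371

For an MA(q) process with theta_0 = 1, the autocovariance is
  gamma(k) = sigma^2 * sum_{i=0..q-k} theta_i * theta_{i+k},
and rho(k) = gamma(k) / gamma(0). Sigma^2 cancels.
  numerator   = (1)*(0.044) = 0.044.
  denominator = (1)^2 + (-0.318)^2 + (0.289)^2 + (0.044)^2 = 1.186581.
  rho(3) = 0.044 / 1.186581 = 0.0371.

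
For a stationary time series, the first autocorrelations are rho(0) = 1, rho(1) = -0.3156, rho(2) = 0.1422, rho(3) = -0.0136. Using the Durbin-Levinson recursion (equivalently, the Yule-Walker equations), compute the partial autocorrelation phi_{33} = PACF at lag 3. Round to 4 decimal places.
\phi_{33} = 0.0491

The PACF at lag k is phi_{kk}, the last component of the solution
to the Yule-Walker system G_k phi = r_k where
  (G_k)_{ij} = rho(|i - j|), (r_k)_i = rho(i), i,j = 1..k.
Equivalently, Durbin-Levinson gives phi_{kk} iteratively:
  phi_{11} = rho(1)
  phi_{kk} = [rho(k) - sum_{j=1..k-1} phi_{k-1,j} rho(k-j)]
            / [1 - sum_{j=1..k-1} phi_{k-1,j} rho(j)],
  phi_{k,j} = phi_{k-1,j} - phi_{kk} phi_{k-1,k-j},  j = 1..k-1.
Step k = 1:
  phi_11 = rho(1) = -0.3156.
Step k = 2:
  phi_22 = [rho(2) - phi_11 rho(1)] / [1 - phi_11 rho(1)] = [0.1422 - (-0.3156)(-0.3156)] / [1 - (-0.3156)(-0.3156)]
         = 0.04259664 / 0.90039664 = 0.047309.
  Update: phi_21 = phi_11 - phi_22 phi_11 = -0.3156 - (0.047309)(-0.3156) = -0.300669.
Step k = 3:
  phi_33 = [rho(3) - phi_21 rho(2) - phi_22 rho(1)] / [1 - phi_21 rho(1) - phi_22 rho(2)]
    numerator   = -0.0136 - (-0.300669)(0.1422) - (0.047309)(-0.3156) = 0.04408582
    denominator = 1 - (-0.300669)(-0.3156) - (0.047309)(0.1422) = 0.89838145
  phi_33 = 0.04408582 / 0.89838145 = 0.0491.
Therefore phi_{33} = 0.0491.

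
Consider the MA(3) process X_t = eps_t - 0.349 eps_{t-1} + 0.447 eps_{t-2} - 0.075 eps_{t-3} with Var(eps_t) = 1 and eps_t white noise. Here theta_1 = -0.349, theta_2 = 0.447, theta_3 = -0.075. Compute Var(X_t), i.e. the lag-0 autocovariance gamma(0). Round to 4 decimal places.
\gamma(0) = 1.3272

For an MA(q) process X_t = eps_t + sum_i theta_i eps_{t-i} with
Var(eps_t) = sigma^2, the variance is
  gamma(0) = sigma^2 * (1 + sum_i theta_i^2).
  sum_i theta_i^2 = (-0.349)^2 + (0.447)^2 + (-0.075)^2 = 0.121801 + 0.199809 + 0.005625 = 0.327235.
  gamma(0) = 1 * (1 + 0.327235) = 1 * 1.327235 = 1.327235, which rounds to 1.3272.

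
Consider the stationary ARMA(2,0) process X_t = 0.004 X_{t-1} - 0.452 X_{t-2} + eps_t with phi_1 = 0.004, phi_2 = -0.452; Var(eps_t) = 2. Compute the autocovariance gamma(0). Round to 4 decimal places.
\gamma(0) = 2.5135

Multiply the model equation by X_{t-k} and take expectations. With theta_0 = psi_0 = 1 and psi_j the MA(infinity) weights, this gives
  gamma(k) - sum_i phi_i gamma(k-i) = c_k,
  c_k = sigma^2 * sum_{j=k..q} theta_j psi_{j-k}   (c_k = 0 for k > q),
using gamma(-m) = gamma(m).
Pure AR (q = 0): c_0 = sigma^2 = 2, c_k = 0 for k >= 1.
Equations for k = 0, 1, 2 (AR order 2, c_2 = 0):
  (E0) gamma(0) = phi_1 gamma(1) + phi_2 gamma(2) + c_0
  (E1) gamma(1) = phi_1 gamma(0) + phi_2 gamma(1) + c_1
  (E2) gamma(2) = phi_1 gamma(1) + phi_2 gamma(0)
From (E1): gamma(1) = A gamma(0) + B with
  A = phi_1 / (1 - phi_2) = 0.004 / 1.452 = 0.002755,   B = c_1 / (1 - phi_2) = 0 / 1.452 = 0.
Insert (E2) into (E0): gamma(0) (1 - phi_2^2) = phi_1 (1 + phi_2) gamma(1) + c_0.
  phi_1 (1 + phi_2) = (0.004)(0.548) = 0.002192,   1 - phi_2^2 = 0.795696.
Replace gamma(1) by A gamma(0) + B and collect gamma(0):
  gamma(0) [0.795696 - (0.002192)(0.002755)] = c_0 = 2
  gamma(0) * 0.79569 = 2
  gamma(0) = 2 / 0.79569 = 2.513542.
Therefore gamma(0) = 2.5135 (to 4 decimal places).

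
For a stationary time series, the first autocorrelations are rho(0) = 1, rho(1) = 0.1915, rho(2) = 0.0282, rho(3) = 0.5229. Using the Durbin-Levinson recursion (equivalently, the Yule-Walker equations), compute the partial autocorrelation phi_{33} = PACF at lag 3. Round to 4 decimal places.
\phi_{33} = 0.5389

The PACF at lag k is phi_{kk}, the last component of the solution
to the Yule-Walker system G_k phi = r_k where
  (G_k)_{ij} = rho(|i - j|), (r_k)_i = rho(i), i,j = 1..k.
Equivalently, Durbin-Levinson gives phi_{kk} iteratively:
  phi_{11} = rho(1)
  phi_{kk} = [rho(k) - sum_{j=1..k-1} phi_{k-1,j} rho(k-j)]
            / [1 - sum_{j=1..k-1} phi_{k-1,j} rho(j)],
  phi_{k,j} = phi_{k-1,j} - phi_{kk} phi_{k-1,k-j},  j = 1..k-1.
Step k = 1:
  phi_11 = rho(1) = 0.1915.
Step k = 2:
  phi_22 = [rho(2) - phi_11 rho(1)] / [1 - phi_11 rho(1)] = [0.0282 - (0.1915)(0.1915)] / [1 - (0.1915)(0.1915)]
         = -0.00847225 / 0.96332775 = -0.008795.
  Update: phi_21 = phi_11 - phi_22 phi_11 = 0.1915 - (-0.008795)(0.1915) = 0.193184.
Step k = 3:
  phi_33 = [rho(3) - phi_21 rho(2) - phi_22 rho(1)] / [1 - phi_21 rho(1) - phi_22 rho(2)]
    numerator   = 0.5229 - (0.193184)(0.0282) - (-0.008795)(0.1915) = 0.5191364
    denominator = 1 - (0.193184)(0.1915) - (-0.008795)(0.0282) = 0.96325324
  phi_33 = 0.5191364 / 0.96325324 = 0.5389.
Therefore phi_{33} = 0.5389.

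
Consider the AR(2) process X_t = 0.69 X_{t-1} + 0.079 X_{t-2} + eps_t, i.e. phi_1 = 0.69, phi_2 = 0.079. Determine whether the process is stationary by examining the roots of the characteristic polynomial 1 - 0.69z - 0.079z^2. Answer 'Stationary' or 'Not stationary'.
\text{Stationary}

The AR(p) characteristic polynomial is P(z) = 1 - 0.69z - 0.079z^2.
Stationarity requires all roots to lie outside the unit circle, i.e. |z| > 1 for every root.
Set 1 + (-0.69) z + (-0.079) z^2 = 0, i.e. a z^2 + b z + c = 0 with a = -0.079, b = -0.69, c = 1.
Discriminant D = b^2 - 4ac = (-0.69)^2 - 4*(-0.079)*1 = 0.4761 - (-0.316) = 0.7921.
D >= 0, so the roots are real: z = (-b +/- sqrt(D)) / (2a) = (0.69 +/- 0.89) / (-0.158).
  z_1 = (0.69 + 0.89) / (-0.158) = -10,   |z_1| = 10.
  z_2 = (0.69 - 0.89) / (-0.158) = 1.2658,   |z_2| = 1.2658.
Moduli of all roots: 10.0000, 1.2658.
All moduli strictly greater than 1? Yes.
Verdict: Stationary.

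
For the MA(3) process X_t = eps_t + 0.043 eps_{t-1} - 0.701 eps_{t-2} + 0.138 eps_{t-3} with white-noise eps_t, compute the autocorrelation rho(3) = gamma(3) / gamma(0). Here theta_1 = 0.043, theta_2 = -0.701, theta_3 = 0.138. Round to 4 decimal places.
\rho(3) = 0.0913

For an MA(q) process with theta_0 = 1, the autocovariance is
  gamma(k) = sigma^2 * sum_{i=0..q-k} theta_i * theta_{i+k},
and rho(k) = gamma(k) / gamma(0). Sigma^2 cancels.
  numerator   = (1)*(0.138) = 0.138.
  denominator = (1)^2 + (0.043)^2 + (-0.701)^2 + (0.138)^2 = 1.512294.
  rho(3) = 0.138 / 1.512294 = 0.0913.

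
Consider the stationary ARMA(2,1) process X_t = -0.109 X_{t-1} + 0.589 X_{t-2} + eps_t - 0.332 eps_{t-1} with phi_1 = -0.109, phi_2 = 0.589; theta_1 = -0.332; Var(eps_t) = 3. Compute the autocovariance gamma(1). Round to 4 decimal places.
\gamma(1) = -4.1090

Multiply the model equation by X_{t-k} and take expectations. With theta_0 = psi_0 = 1 and psi_j the MA(infinity) weights, this gives
  gamma(k) - sum_i phi_i gamma(k-i) = c_k,
  c_k = sigma^2 * sum_{j=k..q} theta_j psi_{j-k}   (c_k = 0 for k > q),
using gamma(-m) = gamma(m).
psi-weights needed (psi_j = theta_j + sum_i phi_i psi_{j-i}):
  psi_1 = theta_1 + phi_1 = -0.332 + (-0.109) = -0.441
Right-hand sides:
  c_0 = sigma^2 (1 + theta_1 psi_1) = 3 * (1 + (-0.332)(-0.441)) = 3 * 1.146412 = 3.439236
  c_1 = sigma^2 theta_1 = 3 * (-0.332) = -0.996
  c_2 = 0
Equations for k = 0, 1, 2 (AR order 2, c_2 = 0):
  (E0) gamma(0) = phi_1 gamma(1) + phi_2 gamma(2) + c_0
  (E1) gamma(1) = phi_1 gamma(0) + phi_2 gamma(1) + c_1
  (E2) gamma(2) = phi_1 gamma(1) + phi_2 gamma(0)
From (E1): gamma(1) = A gamma(0) + B with
  A = phi_1 / (1 - phi_2) = -0.109 / 0.411 = -0.265207,   B = c_1 / (1 - phi_2) = -0.996 / 0.411 = -2.423358.
Insert (E2) into (E0): gamma(0) (1 - phi_2^2) = phi_1 (1 + phi_2) gamma(1) + c_0.
  phi_1 (1 + phi_2) = (-0.109)(1.589) = -0.173201,   1 - phi_2^2 = 0.653079.
Replace gamma(1) by A gamma(0) + B and collect gamma(0):
  gamma(0) [0.653079 - (-0.173201)(-0.265207)] = (-0.173201)(-2.423358) + 3.439236
  gamma(0) * 0.607145 = 3.858964
  gamma(0) = 3.858964 / 0.607145 = 6.355919.
  gamma(1) = A gamma(0) + B = (-0.265207)(6.355919) + (-2.423358) = -4.108991.
Therefore gamma(1) = -4.1090 (to 4 decimal places).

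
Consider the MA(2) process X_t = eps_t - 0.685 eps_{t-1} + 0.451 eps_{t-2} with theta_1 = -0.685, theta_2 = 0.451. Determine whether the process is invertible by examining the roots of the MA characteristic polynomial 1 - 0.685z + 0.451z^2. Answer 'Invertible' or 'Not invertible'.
\text{Invertible}

The MA(q) characteristic polynomial is P(z) = 1 - 0.685z + 0.451z^2.
Invertibility requires all roots to lie outside the unit circle, i.e. |z| > 1 for every root.
Set 1 + (-0.685) z + (0.451) z^2 = 0, i.e. a z^2 + b z + c = 0 with a = 0.451, b = -0.685, c = 1.
Discriminant D = b^2 - 4ac = (-0.685)^2 - 4*(0.451)*1 = 0.469225 - (1.804) = -1.334775.
D < 0, so the roots are the complex-conjugate pair z = (-b +/- i sqrt(-D)) / (2a) = 0.7594 +/- 1.2808i.
For a conjugate pair |z|^2 = z * conj(z) = (product of roots) = c/a = 1/(0.451) = 2.217295, so |z| = sqrt(2.217295) = 1.4891 for both roots.
Moduli of all roots: 1.4891, 1.4891.
All moduli strictly greater than 1? Yes.
Verdict: Invertible.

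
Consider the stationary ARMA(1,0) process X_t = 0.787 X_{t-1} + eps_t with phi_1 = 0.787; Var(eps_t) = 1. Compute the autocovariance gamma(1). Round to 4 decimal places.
\gamma(1) = 2.0676

Multiply the model equation by X_{t-k} and take expectations. With theta_0 = psi_0 = 1 and psi_j the MA(infinity) weights, this gives
  gamma(k) - sum_i phi_i gamma(k-i) = c_k,
  c_k = sigma^2 * sum_{j=k..q} theta_j psi_{j-k}   (c_k = 0 for k > q),
using gamma(-m) = gamma(m).
Pure AR (q = 0): c_0 = sigma^2 = 1, c_k = 0 for k >= 1.
Equations for k = 0 and k = 1 (AR order 1):
  gamma(0) = phi_1 gamma(1) + c_0
  gamma(1) = phi_1 gamma(0) + c_1
Substituting the second into the first: gamma(0) (1 - phi_1^2) = c_0 + phi_1 c_1, so
  gamma(0) = c_0 / (1 - phi_1^2) = 1 / (1 - (0.787)^2) = 1 / 0.380631 = 2.627216.
  gamma(1) = phi_1 gamma(0) = (0.787)(2.627216) = 2.067619.
Therefore gamma(1) = 2.0676 (to 4 decimal places).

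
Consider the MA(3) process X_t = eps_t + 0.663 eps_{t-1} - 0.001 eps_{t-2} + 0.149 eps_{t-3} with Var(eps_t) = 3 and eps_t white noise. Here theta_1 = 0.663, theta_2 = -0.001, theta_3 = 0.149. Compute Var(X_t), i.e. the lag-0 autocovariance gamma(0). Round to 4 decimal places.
\gamma(0) = 4.3853

For an MA(q) process X_t = eps_t + sum_i theta_i eps_{t-i} with
Var(eps_t) = sigma^2, the variance is
  gamma(0) = sigma^2 * (1 + sum_i theta_i^2).
  sum_i theta_i^2 = (0.663)^2 + (-0.001)^2 + (0.149)^2 = 0.439569 + 0.000001 + 0.022201 = 0.461771.
  gamma(0) = 3 * (1 + 0.461771) = 3 * 1.461771 = 4.385313, which rounds to 4.3853.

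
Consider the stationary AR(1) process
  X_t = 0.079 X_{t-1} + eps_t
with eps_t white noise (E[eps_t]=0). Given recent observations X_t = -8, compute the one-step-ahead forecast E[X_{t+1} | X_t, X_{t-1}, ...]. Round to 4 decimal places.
E[X_{t+1} \mid \mathcal F_t] = -0.6320

For an AR(p) model X_t = c + sum_i phi_i X_{t-i} + eps_t, the
one-step-ahead conditional mean is
  E[X_{t+1} | X_t, ...] = c + sum_i phi_i X_{t+1-i}.
Substitute known values:
  E[X_{t+1} | ...] = (0.079) * (-8)
                   = -0.6320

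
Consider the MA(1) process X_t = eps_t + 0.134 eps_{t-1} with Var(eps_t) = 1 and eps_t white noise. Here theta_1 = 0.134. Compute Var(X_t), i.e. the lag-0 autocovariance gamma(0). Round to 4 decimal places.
\gamma(0) = 1.0180

For an MA(q) process X_t = eps_t + sum_i theta_i eps_{t-i} with
Var(eps_t) = sigma^2, the variance is
  gamma(0) = sigma^2 * (1 + sum_i theta_i^2).
  sum_i theta_i^2 = (0.134)^2 = 0.017956.
  gamma(0) = 1 * (1 + 0.017956) = 1 * 1.017956 = 1.017956, which rounds to 1.0180.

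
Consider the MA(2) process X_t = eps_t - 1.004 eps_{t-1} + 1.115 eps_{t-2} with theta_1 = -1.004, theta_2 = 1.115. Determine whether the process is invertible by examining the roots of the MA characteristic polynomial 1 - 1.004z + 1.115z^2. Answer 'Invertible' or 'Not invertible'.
\text{Not invertible}

The MA(q) characteristic polynomial is P(z) = 1 - 1.004z + 1.115z^2.
Invertibility requires all roots to lie outside the unit circle, i.e. |z| > 1 for every root.
Set 1 + (-1.004) z + (1.115) z^2 = 0, i.e. a z^2 + b z + c = 0 with a = 1.115, b = -1.004, c = 1.
Discriminant D = b^2 - 4ac = (-1.004)^2 - 4*(1.115)*1 = 1.008016 - (4.46) = -3.451984.
D < 0, so the roots are the complex-conjugate pair z = (-b +/- i sqrt(-D)) / (2a) = 0.4502 +/- 0.8332i.
For a conjugate pair |z|^2 = z * conj(z) = (product of roots) = c/a = 1/(1.115) = 0.896861, so |z| = sqrt(0.896861) = 0.947 for both roots.
Moduli of all roots: 0.9470, 0.9470.
All moduli strictly greater than 1? No.
Verdict: Not invertible.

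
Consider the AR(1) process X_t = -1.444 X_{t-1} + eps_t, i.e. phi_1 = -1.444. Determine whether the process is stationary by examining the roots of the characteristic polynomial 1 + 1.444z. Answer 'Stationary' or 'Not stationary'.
\text{Not stationary}

The AR(p) characteristic polynomial is P(z) = 1 + 1.444z.
Stationarity requires all roots to lie outside the unit circle, i.e. |z| > 1 for every root.
This is linear in z: 1 + (1.444) z = 0  =>  z = -1/(1.444) = -0.692521,  |z| = 0.692521.
Moduli of all roots: 0.6925.
All moduli strictly greater than 1? No.
Verdict: Not stationary.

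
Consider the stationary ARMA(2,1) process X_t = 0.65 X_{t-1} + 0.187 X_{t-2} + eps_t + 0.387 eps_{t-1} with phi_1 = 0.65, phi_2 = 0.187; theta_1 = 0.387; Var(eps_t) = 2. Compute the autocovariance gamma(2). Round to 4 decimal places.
\gamma(2) = 7.7982

Multiply the model equation by X_{t-k} and take expectations. With theta_0 = psi_0 = 1 and psi_j the MA(infinity) weights, this gives
  gamma(k) - sum_i phi_i gamma(k-i) = c_k,
  c_k = sigma^2 * sum_{j=k..q} theta_j psi_{j-k}   (c_k = 0 for k > q),
using gamma(-m) = gamma(m).
psi-weights needed (psi_j = theta_j + sum_i phi_i psi_{j-i}):
  psi_1 = theta_1 + phi_1 = 0.387 + (0.65) = 1.037
Right-hand sides:
  c_0 = sigma^2 (1 + theta_1 psi_1) = 2 * (1 + (0.387)(1.037)) = 2 * 1.401319 = 2.802638
  c_1 = sigma^2 theta_1 = 2 * (0.387) = 0.774
  c_2 = 0
Equations for k = 0, 1, 2 (AR order 2, c_2 = 0):
  (E0) gamma(0) = phi_1 gamma(1) + phi_2 gamma(2) + c_0
  (E1) gamma(1) = phi_1 gamma(0) + phi_2 gamma(1) + c_1
  (E2) gamma(2) = phi_1 gamma(1) + phi_2 gamma(0)
From (E1): gamma(1) = A gamma(0) + B with
  A = phi_1 / (1 - phi_2) = 0.65 / 0.813 = 0.799508,   B = c_1 / (1 - phi_2) = 0.774 / 0.813 = 0.95203.
Insert (E2) into (E0): gamma(0) (1 - phi_2^2) = phi_1 (1 + phi_2) gamma(1) + c_0.
  phi_1 (1 + phi_2) = (0.65)(1.187) = 0.77155,   1 - phi_2^2 = 0.965031.
Replace gamma(1) by A gamma(0) + B and collect gamma(0):
  gamma(0) [0.965031 - (0.77155)(0.799508)] = (0.77155)(0.95203) + 2.802638
  gamma(0) * 0.348171 = 3.537176
  gamma(0) = 3.537176 / 0.348171 = 10.159319.
  gamma(1) = A gamma(0) + B = (0.799508)(10.159319) + (0.95203) = 9.074487.
  gamma(2) = phi_1 gamma(1) + phi_2 gamma(0) = (0.65)(9.074487) + (0.187)(10.159319) = 7.798209.
Therefore gamma(2) = 7.7982 (to 4 decimal places).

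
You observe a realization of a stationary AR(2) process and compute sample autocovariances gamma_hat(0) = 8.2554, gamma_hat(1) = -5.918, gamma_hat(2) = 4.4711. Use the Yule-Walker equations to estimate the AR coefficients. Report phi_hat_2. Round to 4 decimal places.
\hat\phi_{2} = 0.0570

The Yule-Walker equations for an AR(p) process read, in matrix form,
  Gamma_p phi = r_p,   with   (Gamma_p)_{ij} = gamma(|i - j|),
                       (r_p)_i = gamma(i),   i,j = 1..p.
Substitute the sample gammas (Toeplitz matrix and right-hand side of size 2):
  Gamma_p = [[8.2554, -5.918], [-5.918, 8.2554]]
  r_p     = [-5.918, 4.4711]
Written out:
  8.2554 phi_1 - 5.918 phi_2 = -5.918
  -5.918 phi_1 + 8.2554 phi_2 = 4.4711
Solve by Cramer's rule:
  det = gamma(0)^2 - gamma(1)^2 = (8.2554)^2 - (-5.918)^2 = 68.15162916 - 35.022724 = 33.12890516
  phi_hat_1 = [gamma(1) gamma(0) - gamma(1) gamma(2)] / det = [(-5.918)(8.2554) - (-5.918)(4.4711)] / 33.12890516 = -22.3954874 / 33.12890516 = -0.676
  phi_hat_2 = [gamma(0) gamma(2) - gamma(1)^2] / det = [(8.2554)(4.4711) - (-5.918)^2] / 33.12890516 = 1.88799494 / 33.12890516 = 0.057
So phi_hat = [-0.6760, 0.0570].
Therefore phi_hat_2 = 0.0570.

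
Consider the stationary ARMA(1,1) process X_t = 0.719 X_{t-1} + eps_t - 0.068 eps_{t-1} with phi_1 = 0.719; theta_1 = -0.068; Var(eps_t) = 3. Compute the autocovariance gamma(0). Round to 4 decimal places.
\gamma(0) = 5.6321

Multiply the model equation by X_{t-k} and take expectations. With theta_0 = psi_0 = 1 and psi_j the MA(infinity) weights, this gives
  gamma(k) - sum_i phi_i gamma(k-i) = c_k,
  c_k = sigma^2 * sum_{j=k..q} theta_j psi_{j-k}   (c_k = 0 for k > q),
using gamma(-m) = gamma(m).
psi-weights needed (psi_j = theta_j + sum_i phi_i psi_{j-i}):
  psi_1 = theta_1 + phi_1 = -0.068 + (0.719) = 0.651
Right-hand sides:
  c_0 = sigma^2 (1 + theta_1 psi_1) = 3 * (1 + (-0.068)(0.651)) = 3 * 0.955732 = 2.867196
  c_1 = sigma^2 theta_1 = 3 * (-0.068) = -0.204
  c_2 = 0
Equations for k = 0 and k = 1 (AR order 1):
  gamma(0) = phi_1 gamma(1) + c_0
  gamma(1) = phi_1 gamma(0) + c_1
Substituting the second into the first: gamma(0) (1 - phi_1^2) = c_0 + phi_1 c_1, so
  gamma(0) = (c_0 + phi_1 c_1) / (1 - phi_1^2) = (2.867196 + (0.719)(-0.204)) / (1 - (0.719)^2) = 2.72052 / 0.483039 = 5.632092.
Therefore gamma(0) = 5.6321 (to 4 decimal places).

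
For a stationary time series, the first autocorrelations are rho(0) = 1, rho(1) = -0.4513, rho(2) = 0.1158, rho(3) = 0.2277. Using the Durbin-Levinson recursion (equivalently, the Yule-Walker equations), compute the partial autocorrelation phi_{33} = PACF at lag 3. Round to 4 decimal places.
\phi_{33} = 0.2999

The PACF at lag k is phi_{kk}, the last component of the solution
to the Yule-Walker system G_k phi = r_k where
  (G_k)_{ij} = rho(|i - j|), (r_k)_i = rho(i), i,j = 1..k.
Equivalently, Durbin-Levinson gives phi_{kk} iteratively:
  phi_{11} = rho(1)
  phi_{kk} = [rho(k) - sum_{j=1..k-1} phi_{k-1,j} rho(k-j)]
            / [1 - sum_{j=1..k-1} phi_{k-1,j} rho(j)],
  phi_{k,j} = phi_{k-1,j} - phi_{kk} phi_{k-1,k-j},  j = 1..k-1.
Step k = 1:
  phi_11 = rho(1) = -0.4513.
Step k = 2:
  phi_22 = [rho(2) - phi_11 rho(1)] / [1 - phi_11 rho(1)] = [0.1158 - (-0.4513)(-0.4513)] / [1 - (-0.4513)(-0.4513)]
         = -0.08787169 / 0.79632831 = -0.110346.
  Update: phi_21 = phi_11 - phi_22 phi_11 = -0.4513 - (-0.110346)(-0.4513) = -0.501099.
Step k = 3:
  phi_33 = [rho(3) - phi_21 rho(2) - phi_22 rho(1)] / [1 - phi_21 rho(1) - phi_22 rho(2)]
    numerator   = 0.2277 - (-0.501099)(0.1158) - (-0.110346)(-0.4513) = 0.23592811
    denominator = 1 - (-0.501099)(-0.4513) - (-0.110346)(0.1158) = 0.78663202
  phi_33 = 0.23592811 / 0.78663202 = 0.2999.
Therefore phi_{33} = 0.2999.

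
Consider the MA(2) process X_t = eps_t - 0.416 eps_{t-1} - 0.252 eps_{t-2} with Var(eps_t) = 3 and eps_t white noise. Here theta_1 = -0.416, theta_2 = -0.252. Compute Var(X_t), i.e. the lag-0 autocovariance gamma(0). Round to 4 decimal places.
\gamma(0) = 3.7097

For an MA(q) process X_t = eps_t + sum_i theta_i eps_{t-i} with
Var(eps_t) = sigma^2, the variance is
  gamma(0) = sigma^2 * (1 + sum_i theta_i^2).
  sum_i theta_i^2 = (-0.416)^2 + (-0.252)^2 = 0.173056 + 0.063504 = 0.23656.
  gamma(0) = 3 * (1 + 0.23656) = 3 * 1.23656 = 3.70968, which rounds to 3.7097.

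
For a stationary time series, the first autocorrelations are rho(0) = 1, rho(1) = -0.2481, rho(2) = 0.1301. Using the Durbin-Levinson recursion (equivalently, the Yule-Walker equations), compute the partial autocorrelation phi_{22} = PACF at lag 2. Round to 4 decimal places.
\phi_{22} = 0.0730

The PACF at lag k is phi_{kk}, the last component of the solution
to the Yule-Walker system G_k phi = r_k where
  (G_k)_{ij} = rho(|i - j|), (r_k)_i = rho(i), i,j = 1..k.
Equivalently, Durbin-Levinson gives phi_{kk} iteratively:
  phi_{11} = rho(1)
  phi_{kk} = [rho(k) - sum_{j=1..k-1} phi_{k-1,j} rho(k-j)]
            / [1 - sum_{j=1..k-1} phi_{k-1,j} rho(j)],
  phi_{k,j} = phi_{k-1,j} - phi_{kk} phi_{k-1,k-j},  j = 1..k-1.
Step k = 1:
  phi_11 = rho(1) = -0.2481.
Step k = 2:
  phi_22 = [rho(2) - phi_11 rho(1)] / [1 - phi_11 rho(1)] = [0.1301 - (-0.2481)(-0.2481)] / [1 - (-0.2481)(-0.2481)]
         = 0.06854639 / 0.93844639 = 0.073.
Therefore phi_{22} = 0.0730.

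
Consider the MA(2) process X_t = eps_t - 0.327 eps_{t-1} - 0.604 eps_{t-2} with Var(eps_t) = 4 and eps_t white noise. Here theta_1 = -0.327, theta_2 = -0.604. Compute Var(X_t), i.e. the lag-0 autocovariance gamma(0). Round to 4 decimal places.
\gamma(0) = 5.8870

For an MA(q) process X_t = eps_t + sum_i theta_i eps_{t-i} with
Var(eps_t) = sigma^2, the variance is
  gamma(0) = sigma^2 * (1 + sum_i theta_i^2).
  sum_i theta_i^2 = (-0.327)^2 + (-0.604)^2 = 0.106929 + 0.364816 = 0.471745.
  gamma(0) = 4 * (1 + 0.471745) = 4 * 1.471745 = 5.88698, which rounds to 5.8870.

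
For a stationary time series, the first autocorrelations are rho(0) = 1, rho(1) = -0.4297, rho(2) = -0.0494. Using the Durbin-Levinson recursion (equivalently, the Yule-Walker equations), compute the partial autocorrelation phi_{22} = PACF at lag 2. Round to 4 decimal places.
\phi_{22} = -0.2870

The PACF at lag k is phi_{kk}, the last component of the solution
to the Yule-Walker system G_k phi = r_k where
  (G_k)_{ij} = rho(|i - j|), (r_k)_i = rho(i), i,j = 1..k.
Equivalently, Durbin-Levinson gives phi_{kk} iteratively:
  phi_{11} = rho(1)
  phi_{kk} = [rho(k) - sum_{j=1..k-1} phi_{k-1,j} rho(k-j)]
            / [1 - sum_{j=1..k-1} phi_{k-1,j} rho(j)],
  phi_{k,j} = phi_{k-1,j} - phi_{kk} phi_{k-1,k-j},  j = 1..k-1.
Step k = 1:
  phi_11 = rho(1) = -0.4297.
Step k = 2:
  phi_22 = [rho(2) - phi_11 rho(1)] / [1 - phi_11 rho(1)] = [-0.0494 - (-0.4297)(-0.4297)] / [1 - (-0.4297)(-0.4297)]
         = -0.23404209 / 0.81535791 = -0.287.
Therefore phi_{22} = -0.2870.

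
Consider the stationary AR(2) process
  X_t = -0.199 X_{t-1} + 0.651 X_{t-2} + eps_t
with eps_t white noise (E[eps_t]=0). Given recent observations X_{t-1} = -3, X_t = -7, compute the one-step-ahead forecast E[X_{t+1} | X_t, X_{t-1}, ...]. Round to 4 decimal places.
E[X_{t+1} \mid \mathcal F_t] = -0.5600

For an AR(p) model X_t = c + sum_i phi_i X_{t-i} + eps_t, the
one-step-ahead conditional mean is
  E[X_{t+1} | X_t, ...] = c + sum_i phi_i X_{t+1-i}.
Substitute known values:
  E[X_{t+1} | ...] = (-0.199) * (-7) + (0.651) * (-3)
                   = -0.5600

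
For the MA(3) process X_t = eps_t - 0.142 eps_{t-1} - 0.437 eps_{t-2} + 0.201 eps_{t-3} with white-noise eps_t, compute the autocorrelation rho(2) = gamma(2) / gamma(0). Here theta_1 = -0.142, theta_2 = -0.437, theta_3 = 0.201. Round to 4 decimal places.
\rho(2) = -0.3720

For an MA(q) process with theta_0 = 1, the autocovariance is
  gamma(k) = sigma^2 * sum_{i=0..q-k} theta_i * theta_{i+k},
and rho(k) = gamma(k) / gamma(0). Sigma^2 cancels.
  numerator   = (1)*(-0.437) + (-0.142)*(0.201) = -0.465542.
  denominator = (1)^2 + (-0.142)^2 + (-0.437)^2 + (0.201)^2 = 1.251534.
  rho(2) = -0.465542 / 1.251534 = -0.3720.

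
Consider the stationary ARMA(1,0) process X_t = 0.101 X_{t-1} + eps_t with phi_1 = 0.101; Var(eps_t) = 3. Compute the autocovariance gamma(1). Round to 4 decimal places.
\gamma(1) = 0.3061

Multiply the model equation by X_{t-k} and take expectations. With theta_0 = psi_0 = 1 and psi_j the MA(infinity) weights, this gives
  gamma(k) - sum_i phi_i gamma(k-i) = c_k,
  c_k = sigma^2 * sum_{j=k..q} theta_j psi_{j-k}   (c_k = 0 for k > q),
using gamma(-m) = gamma(m).
Pure AR (q = 0): c_0 = sigma^2 = 3, c_k = 0 for k >= 1.
Equations for k = 0 and k = 1 (AR order 1):
  gamma(0) = phi_1 gamma(1) + c_0
  gamma(1) = phi_1 gamma(0) + c_1
Substituting the second into the first: gamma(0) (1 - phi_1^2) = c_0 + phi_1 c_1, so
  gamma(0) = c_0 / (1 - phi_1^2) = 3 / (1 - (0.101)^2) = 3 / 0.989799 = 3.030918.
  gamma(1) = phi_1 gamma(0) = (0.101)(3.030918) = 0.306123.
Therefore gamma(1) = 0.3061 (to 4 decimal places).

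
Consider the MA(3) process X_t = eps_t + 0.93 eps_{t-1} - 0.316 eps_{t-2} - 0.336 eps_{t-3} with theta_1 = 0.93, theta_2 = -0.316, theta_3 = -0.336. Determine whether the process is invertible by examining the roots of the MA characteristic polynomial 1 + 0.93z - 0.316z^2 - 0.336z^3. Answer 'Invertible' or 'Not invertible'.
\text{Invertible}

The MA(q) characteristic polynomial is P(z) = 1 + 0.93z - 0.316z^2 - 0.336z^3.
Invertibility requires all roots to lie outside the unit circle, i.e. |z| > 1 for every root.
Degree 3: look for a simple real root z0 first, then factor out (1 - z/z0) and solve the remaining quadratic.
Testing z0 = -1.25: P(-1.25) = 1 + (0.93)(-1.25) + (-0.316)(-1.25)^2 + (-0.336)(-1.25)^3
  = 1 + (-1.1625) + (-0.49375) + (0.65625) = 0.  So z_0 = -1.25 is a root, |z_0| = 1.25.
Divide out the factor (1 + 0.8 z) = (1 - z/z0) (since 1/z0 = -0.8):
  P(z) = (1 + 0.8 z)(1 + (0.13) z + (-0.42) z^2)
  [check: z-coef 0.13 - (-0.8) = 0.93; z^2-coef -0.42 - (-0.8)(0.13) = -0.316; z^3-coef -(-0.8)(-0.42) = -0.336.]
Remaining roots from the quadratic factor 1 + (0.13) z + (-0.42) z^2:
  Set 1 + (0.13) z + (-0.42) z^2 = 0, i.e. a z^2 + b z + c = 0 with a = -0.42, b = 0.13, c = 1.
  Discriminant D = b^2 - 4ac = (0.13)^2 - 4*(-0.42)*1 = 0.0169 - (-1.68) = 1.6969.
  D >= 0, so the roots are real: z = (-b +/- sqrt(D)) / (2a) = (-0.13 +/- 1.302651) / (-0.84).
    z_1 = (-0.13 + 1.302651) / (-0.84) = -1.396,   |z_1| = 1.396.
    z_2 = (-0.13 - 1.302651) / (-0.84) = 1.7055,   |z_2| = 1.7055.
Moduli of all roots: 1.2500, 1.3960, 1.7055.
All moduli strictly greater than 1? Yes.
Verdict: Invertible.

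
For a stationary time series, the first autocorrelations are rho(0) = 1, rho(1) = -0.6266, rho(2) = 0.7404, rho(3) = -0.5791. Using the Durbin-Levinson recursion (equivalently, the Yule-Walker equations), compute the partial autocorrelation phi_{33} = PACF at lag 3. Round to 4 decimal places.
\phi_{33} = -0.0540

The PACF at lag k is phi_{kk}, the last component of the solution
to the Yule-Walker system G_k phi = r_k where
  (G_k)_{ij} = rho(|i - j|), (r_k)_i = rho(i), i,j = 1..k.
Equivalently, Durbin-Levinson gives phi_{kk} iteratively:
  phi_{11} = rho(1)
  phi_{kk} = [rho(k) - sum_{j=1..k-1} phi_{k-1,j} rho(k-j)]
            / [1 - sum_{j=1..k-1} phi_{k-1,j} rho(j)],
  phi_{k,j} = phi_{k-1,j} - phi_{kk} phi_{k-1,k-j},  j = 1..k-1.
Step k = 1:
  phi_11 = rho(1) = -0.6266.
Step k = 2:
  phi_22 = [rho(2) - phi_11 rho(1)] / [1 - phi_11 rho(1)] = [0.7404 - (-0.6266)(-0.6266)] / [1 - (-0.6266)(-0.6266)]
         = 0.34777244 / 0.60737244 = 0.572585.
  Update: phi_21 = phi_11 - phi_22 phi_11 = -0.6266 - (0.572585)(-0.6266) = -0.267818.
Step k = 3:
  phi_33 = [rho(3) - phi_21 rho(2) - phi_22 rho(1)] / [1 - phi_21 rho(1) - phi_22 rho(2)]
    numerator   = -0.5791 - (-0.267818)(0.7404) - (0.572585)(-0.6266) = -0.02202559
    denominator = 1 - (-0.267818)(-0.6266) - (0.572585)(0.7404) = 0.40824311
  phi_33 = -0.02202559 / 0.40824311 = -0.054.
Therefore phi_{33} = -0.0540.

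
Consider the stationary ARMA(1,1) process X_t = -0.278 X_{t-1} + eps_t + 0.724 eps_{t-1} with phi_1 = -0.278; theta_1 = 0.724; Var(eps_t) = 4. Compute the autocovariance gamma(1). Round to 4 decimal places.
\gamma(1) = 1.5443

Multiply the model equation by X_{t-k} and take expectations. With theta_0 = psi_0 = 1 and psi_j the MA(infinity) weights, this gives
  gamma(k) - sum_i phi_i gamma(k-i) = c_k,
  c_k = sigma^2 * sum_{j=k..q} theta_j psi_{j-k}   (c_k = 0 for k > q),
using gamma(-m) = gamma(m).
psi-weights needed (psi_j = theta_j + sum_i phi_i psi_{j-i}):
  psi_1 = theta_1 + phi_1 = 0.724 + (-0.278) = 0.446
Right-hand sides:
  c_0 = sigma^2 (1 + theta_1 psi_1) = 4 * (1 + (0.724)(0.446)) = 4 * 1.322904 = 5.291616
  c_1 = sigma^2 theta_1 = 4 * (0.724) = 2.896
  c_2 = 0
Equations for k = 0 and k = 1 (AR order 1):
  gamma(0) = phi_1 gamma(1) + c_0
  gamma(1) = phi_1 gamma(0) + c_1
Substituting the second into the first: gamma(0) (1 - phi_1^2) = c_0 + phi_1 c_1, so
  gamma(0) = (c_0 + phi_1 c_1) / (1 - phi_1^2) = (5.291616 + (-0.278)(2.896)) / (1 - (-0.278)^2) = 4.486528 / 0.922716 = 4.862306.
  gamma(1) = phi_1 gamma(0) + c_1 = (-0.278)(4.862306) + (2.896) = 1.544279.
Therefore gamma(1) = 1.5443 (to 4 decimal places).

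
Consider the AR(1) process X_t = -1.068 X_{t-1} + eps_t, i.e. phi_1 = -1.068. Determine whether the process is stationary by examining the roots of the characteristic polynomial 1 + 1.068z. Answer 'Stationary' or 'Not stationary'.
\text{Not stationary}

The AR(p) characteristic polynomial is P(z) = 1 + 1.068z.
Stationarity requires all roots to lie outside the unit circle, i.e. |z| > 1 for every root.
This is linear in z: 1 + (1.068) z = 0  =>  z = -1/(1.068) = -0.93633,  |z| = 0.93633.
Moduli of all roots: 0.9363.
All moduli strictly greater than 1? No.
Verdict: Not stationary.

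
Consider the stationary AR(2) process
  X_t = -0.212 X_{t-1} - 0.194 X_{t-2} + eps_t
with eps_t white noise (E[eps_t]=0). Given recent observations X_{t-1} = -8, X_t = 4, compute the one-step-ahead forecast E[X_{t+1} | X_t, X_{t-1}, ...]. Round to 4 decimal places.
E[X_{t+1} \mid \mathcal F_t] = 0.7040

For an AR(p) model X_t = c + sum_i phi_i X_{t-i} + eps_t, the
one-step-ahead conditional mean is
  E[X_{t+1} | X_t, ...] = c + sum_i phi_i X_{t+1-i}.
Substitute known values:
  E[X_{t+1} | ...] = (-0.212) * (4) + (-0.194) * (-8)
                   = 0.7040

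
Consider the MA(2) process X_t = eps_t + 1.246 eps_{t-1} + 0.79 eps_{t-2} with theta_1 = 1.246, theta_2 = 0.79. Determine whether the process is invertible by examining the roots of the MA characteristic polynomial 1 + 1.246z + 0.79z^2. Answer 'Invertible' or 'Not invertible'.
\text{Invertible}

The MA(q) characteristic polynomial is P(z) = 1 + 1.246z + 0.79z^2.
Invertibility requires all roots to lie outside the unit circle, i.e. |z| > 1 for every root.
Set 1 + (1.246) z + (0.79) z^2 = 0, i.e. a z^2 + b z + c = 0 with a = 0.79, b = 1.246, c = 1.
Discriminant D = b^2 - 4ac = (1.246)^2 - 4*(0.79)*1 = 1.552516 - (3.16) = -1.607484.
D < 0, so the roots are the complex-conjugate pair z = (-b +/- i sqrt(-D)) / (2a) = -0.7886 +/- 0.8024i.
For a conjugate pair |z|^2 = z * conj(z) = (product of roots) = c/a = 1/(0.79) = 1.265823, so |z| = sqrt(1.265823) = 1.1251 for both roots.
Moduli of all roots: 1.1251, 1.1251.
All moduli strictly greater than 1? Yes.
Verdict: Invertible.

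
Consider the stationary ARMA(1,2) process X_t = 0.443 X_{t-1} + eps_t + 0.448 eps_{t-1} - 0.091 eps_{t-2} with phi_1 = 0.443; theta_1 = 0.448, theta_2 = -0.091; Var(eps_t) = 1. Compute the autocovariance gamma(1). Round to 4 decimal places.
\gamma(1) = 1.2124

Multiply the model equation by X_{t-k} and take expectations. With theta_0 = psi_0 = 1 and psi_j the MA(infinity) weights, this gives
  gamma(k) - sum_i phi_i gamma(k-i) = c_k,
  c_k = sigma^2 * sum_{j=k..q} theta_j psi_{j-k}   (c_k = 0 for k > q),
using gamma(-m) = gamma(m).
psi-weights needed (psi_j = theta_j + sum_i phi_i psi_{j-i}):
  psi_1 = theta_1 + phi_1 = 0.448 + (0.443) = 0.891
  psi_2 = theta_2 + phi_1 psi_1 = -0.091 + (0.443)(0.891) = 0.303713
Right-hand sides:
  c_0 = sigma^2 (1 + theta_1 psi_1 + theta_2 psi_2) = 1 * (1 + (0.448)(0.891) + (-0.091)(0.303713)) = 1 * 1.37153 = 1.37153
  c_1 = sigma^2 (theta_1 + theta_2 psi_1) = 1 * (0.448 + (-0.091)(0.891)) = 0.366919
  c_2 = sigma^2 theta_2 = 1 * (-0.091) = -0.091
Equations for k = 0 and k = 1 (AR order 1):
  gamma(0) = phi_1 gamma(1) + c_0
  gamma(1) = phi_1 gamma(0) + c_1
Substituting the second into the first: gamma(0) (1 - phi_1^2) = c_0 + phi_1 c_1, so
  gamma(0) = (c_0 + phi_1 c_1) / (1 - phi_1^2) = (1.37153 + (0.443)(0.366919)) / (1 - (0.443)^2) = 1.534075 / 0.803751 = 1.908645.
  gamma(1) = phi_1 gamma(0) + c_1 = (0.443)(1.908645) + (0.366919) = 1.212449.
Therefore gamma(1) = 1.2124 (to 4 decimal places).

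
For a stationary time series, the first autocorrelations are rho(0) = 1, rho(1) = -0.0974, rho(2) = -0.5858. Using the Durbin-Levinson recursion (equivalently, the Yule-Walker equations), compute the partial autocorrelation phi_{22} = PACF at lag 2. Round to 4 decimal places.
\phi_{22} = -0.6010

The PACF at lag k is phi_{kk}, the last component of the solution
to the Yule-Walker system G_k phi = r_k where
  (G_k)_{ij} = rho(|i - j|), (r_k)_i = rho(i), i,j = 1..k.
Equivalently, Durbin-Levinson gives phi_{kk} iteratively:
  phi_{11} = rho(1)
  phi_{kk} = [rho(k) - sum_{j=1..k-1} phi_{k-1,j} rho(k-j)]
            / [1 - sum_{j=1..k-1} phi_{k-1,j} rho(j)],
  phi_{k,j} = phi_{k-1,j} - phi_{kk} phi_{k-1,k-j},  j = 1..k-1.
Step k = 1:
  phi_11 = rho(1) = -0.0974.
Step k = 2:
  phi_22 = [rho(2) - phi_11 rho(1)] / [1 - phi_11 rho(1)] = [-0.5858 - (-0.0974)(-0.0974)] / [1 - (-0.0974)(-0.0974)]
         = -0.59528676 / 0.99051324 = -0.601.
Therefore phi_{22} = -0.6010.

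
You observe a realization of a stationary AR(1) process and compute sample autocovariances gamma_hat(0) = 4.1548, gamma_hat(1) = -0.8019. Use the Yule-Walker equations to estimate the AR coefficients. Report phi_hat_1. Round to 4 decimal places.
\hat\phi_{1} = -0.1930

The Yule-Walker equations for an AR(p) process read, in matrix form,
  Gamma_p phi = r_p,   with   (Gamma_p)_{ij} = gamma(|i - j|),
                       (r_p)_i = gamma(i),   i,j = 1..p.
Substitute the sample gammas (Toeplitz matrix and right-hand side of size 1):
  Gamma_p = [[4.1548]]
  r_p     = [-0.8019]
With p = 1 this is the single equation gamma(0) phi_1 = gamma(1):
  phi_hat_1 = gamma(1) / gamma(0) = -0.8019 / 4.1548 = -0.1930.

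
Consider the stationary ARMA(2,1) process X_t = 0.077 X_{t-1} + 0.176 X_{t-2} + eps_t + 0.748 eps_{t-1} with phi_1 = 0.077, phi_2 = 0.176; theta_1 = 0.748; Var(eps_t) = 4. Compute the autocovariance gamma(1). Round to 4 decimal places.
\gamma(1) = 4.2923

Multiply the model equation by X_{t-k} and take expectations. With theta_0 = psi_0 = 1 and psi_j the MA(infinity) weights, this gives
  gamma(k) - sum_i phi_i gamma(k-i) = c_k,
  c_k = sigma^2 * sum_{j=k..q} theta_j psi_{j-k}   (c_k = 0 for k > q),
using gamma(-m) = gamma(m).
psi-weights needed (psi_j = theta_j + sum_i phi_i psi_{j-i}):
  psi_1 = theta_1 + phi_1 = 0.748 + (0.077) = 0.825
Right-hand sides:
  c_0 = sigma^2 (1 + theta_1 psi_1) = 4 * (1 + (0.748)(0.825)) = 4 * 1.6171 = 6.4684
  c_1 = sigma^2 theta_1 = 4 * (0.748) = 2.992
  c_2 = 0
Equations for k = 0, 1, 2 (AR order 2, c_2 = 0):
  (E0) gamma(0) = phi_1 gamma(1) + phi_2 gamma(2) + c_0
  (E1) gamma(1) = phi_1 gamma(0) + phi_2 gamma(1) + c_1
  (E2) gamma(2) = phi_1 gamma(1) + phi_2 gamma(0)
From (E1): gamma(1) = A gamma(0) + B with
  A = phi_1 / (1 - phi_2) = 0.077 / 0.824 = 0.093447,   B = c_1 / (1 - phi_2) = 2.992 / 0.824 = 3.631068.
Insert (E2) into (E0): gamma(0) (1 - phi_2^2) = phi_1 (1 + phi_2) gamma(1) + c_0.
  phi_1 (1 + phi_2) = (0.077)(1.176) = 0.090552,   1 - phi_2^2 = 0.969024.
Replace gamma(1) by A gamma(0) + B and collect gamma(0):
  gamma(0) [0.969024 - (0.090552)(0.093447)] = (0.090552)(3.631068) + 6.4684
  gamma(0) * 0.960562 = 6.7972
  gamma(0) = 6.7972 / 0.960562 = 7.076273.
  gamma(1) = A gamma(0) + B = (0.093447)(7.076273) + (3.631068) = 4.292322.
Therefore gamma(1) = 4.2923 (to 4 decimal places).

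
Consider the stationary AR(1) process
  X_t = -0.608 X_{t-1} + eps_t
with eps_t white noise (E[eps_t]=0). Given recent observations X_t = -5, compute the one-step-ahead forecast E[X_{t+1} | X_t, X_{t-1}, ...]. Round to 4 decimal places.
E[X_{t+1} \mid \mathcal F_t] = 3.0400

For an AR(p) model X_t = c + sum_i phi_i X_{t-i} + eps_t, the
one-step-ahead conditional mean is
  E[X_{t+1} | X_t, ...] = c + sum_i phi_i X_{t+1-i}.
Substitute known values:
  E[X_{t+1} | ...] = (-0.608) * (-5)
                   = 3.0400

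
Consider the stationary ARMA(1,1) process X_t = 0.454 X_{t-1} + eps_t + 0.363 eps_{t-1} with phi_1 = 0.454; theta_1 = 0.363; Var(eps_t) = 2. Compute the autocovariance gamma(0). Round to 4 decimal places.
\gamma(0) = 3.6816

Multiply the model equation by X_{t-k} and take expectations. With theta_0 = psi_0 = 1 and psi_j the MA(infinity) weights, this gives
  gamma(k) - sum_i phi_i gamma(k-i) = c_k,
  c_k = sigma^2 * sum_{j=k..q} theta_j psi_{j-k}   (c_k = 0 for k > q),
using gamma(-m) = gamma(m).
psi-weights needed (psi_j = theta_j + sum_i phi_i psi_{j-i}):
  psi_1 = theta_1 + phi_1 = 0.363 + (0.454) = 0.817
Right-hand sides:
  c_0 = sigma^2 (1 + theta_1 psi_1) = 2 * (1 + (0.363)(0.817)) = 2 * 1.296571 = 2.593142
  c_1 = sigma^2 theta_1 = 2 * (0.363) = 0.726
  c_2 = 0
Equations for k = 0 and k = 1 (AR order 1):
  gamma(0) = phi_1 gamma(1) + c_0
  gamma(1) = phi_1 gamma(0) + c_1
Substituting the second into the first: gamma(0) (1 - phi_1^2) = c_0 + phi_1 c_1, so
  gamma(0) = (c_0 + phi_1 c_1) / (1 - phi_1^2) = (2.593142 + (0.454)(0.726)) / (1 - (0.454)^2) = 2.922746 / 0.793884 = 3.681578.
Therefore gamma(0) = 3.6816 (to 4 decimal places).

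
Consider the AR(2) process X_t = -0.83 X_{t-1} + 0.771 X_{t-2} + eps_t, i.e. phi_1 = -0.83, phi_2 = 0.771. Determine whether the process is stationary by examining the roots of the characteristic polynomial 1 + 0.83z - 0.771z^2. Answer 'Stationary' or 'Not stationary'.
\text{Not stationary}

The AR(p) characteristic polynomial is P(z) = 1 + 0.83z - 0.771z^2.
Stationarity requires all roots to lie outside the unit circle, i.e. |z| > 1 for every root.
Set 1 + (0.83) z + (-0.771) z^2 = 0, i.e. a z^2 + b z + c = 0 with a = -0.771, b = 0.83, c = 1.
Discriminant D = b^2 - 4ac = (0.83)^2 - 4*(-0.771)*1 = 0.6889 - (-3.084) = 3.7729.
D >= 0, so the roots are real: z = (-b +/- sqrt(D)) / (2a) = (-0.83 +/- 1.942395) / (-1.542).
  z_1 = (-0.83 + 1.942395) / (-1.542) = -0.7214,   |z_1| = 0.7214.
  z_2 = (-0.83 - 1.942395) / (-1.542) = 1.7979,   |z_2| = 1.7979.
Moduli of all roots: 0.7214, 1.7979.
All moduli strictly greater than 1? No.
Verdict: Not stationary.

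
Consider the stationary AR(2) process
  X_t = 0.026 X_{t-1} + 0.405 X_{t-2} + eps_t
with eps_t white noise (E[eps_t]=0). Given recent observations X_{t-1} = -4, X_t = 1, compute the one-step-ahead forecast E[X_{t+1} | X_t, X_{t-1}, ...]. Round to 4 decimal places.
E[X_{t+1} \mid \mathcal F_t] = -1.5940

For an AR(p) model X_t = c + sum_i phi_i X_{t-i} + eps_t, the
one-step-ahead conditional mean is
  E[X_{t+1} | X_t, ...] = c + sum_i phi_i X_{t+1-i}.
Substitute known values:
  E[X_{t+1} | ...] = (0.026) * (1) + (0.405) * (-4)
                   = -1.5940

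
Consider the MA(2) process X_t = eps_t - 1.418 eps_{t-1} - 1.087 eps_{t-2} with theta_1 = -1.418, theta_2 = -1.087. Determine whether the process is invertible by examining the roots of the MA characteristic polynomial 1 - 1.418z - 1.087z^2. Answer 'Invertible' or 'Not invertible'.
\text{Not invertible}

The MA(q) characteristic polynomial is P(z) = 1 - 1.418z - 1.087z^2.
Invertibility requires all roots to lie outside the unit circle, i.e. |z| > 1 for every root.
Set 1 + (-1.418) z + (-1.087) z^2 = 0, i.e. a z^2 + b z + c = 0 with a = -1.087, b = -1.418, c = 1.
Discriminant D = b^2 - 4ac = (-1.418)^2 - 4*(-1.087)*1 = 2.010724 - (-4.348) = 6.358724.
D >= 0, so the roots are real: z = (-b +/- sqrt(D)) / (2a) = (1.418 +/- 2.521651) / (-2.174).
  z_1 = (1.418 + 2.521651) / (-2.174) = -1.8122,   |z_1| = 1.8122.
  z_2 = (1.418 - 2.521651) / (-2.174) = 0.5077,   |z_2| = 0.5077.
Moduli of all roots: 1.8122, 0.5077.
All moduli strictly greater than 1? No.
Verdict: Not invertible.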